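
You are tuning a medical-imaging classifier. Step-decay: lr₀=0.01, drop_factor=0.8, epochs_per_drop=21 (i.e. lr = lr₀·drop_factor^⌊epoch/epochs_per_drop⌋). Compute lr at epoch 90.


n_drops = ⌊90/21⌋ = 4
lr = 0.01·0.8^4 = 0.01·0.4096 = 0.004096

0.004096


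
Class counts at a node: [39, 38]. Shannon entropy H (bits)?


Probabilities: [39/77, 38/77] ≈ [0.5065, 0.4935]
H = -((39/77)·log₂(39/77) + (38/77)·log₂(38/77))
  = 0.9999 bits

0.9999 bits


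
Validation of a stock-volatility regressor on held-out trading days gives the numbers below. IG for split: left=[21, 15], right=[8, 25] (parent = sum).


Parent = [29, 40], H_parent = 0.9816
H_left = 0.9799 (n=36), H_right = 0.799 (n=33)
H_children = (36/69)·0.9799 + (33/69)·0.799 = 0.8934
IG = 0.9816 - 0.8934 = 0.0882

0.0882


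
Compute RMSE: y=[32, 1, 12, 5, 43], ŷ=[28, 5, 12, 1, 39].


MSE = 64/5 = 12.8
RMSE = √(64/5) = 3.5777

3.5777


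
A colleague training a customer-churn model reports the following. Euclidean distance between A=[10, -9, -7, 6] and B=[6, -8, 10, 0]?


d = √((10-6)² + (-9+ 8)² + (-7-10)² + (6-0)²)
  = √(16 + 1 + 289 + 36)
  = √342 = 18.4932

18.4932


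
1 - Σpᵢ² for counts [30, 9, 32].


Probabilities: [30/71, 9/71, 32/71] ≈ [0.4225, 0.1268, 0.4507]
Σpᵢ² = (900 + 81 + 1024)/71² = 2005/5041
Gini = 1 - Σpᵢ² = 1 - 2005/5041 = 0.6023

0.6023


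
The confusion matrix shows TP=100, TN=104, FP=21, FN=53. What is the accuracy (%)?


Accuracy = (TP+TN)/(TP+TN+FP+FN)
= (100+104)/(278)
= 204/278 = 73.38%

73.38%


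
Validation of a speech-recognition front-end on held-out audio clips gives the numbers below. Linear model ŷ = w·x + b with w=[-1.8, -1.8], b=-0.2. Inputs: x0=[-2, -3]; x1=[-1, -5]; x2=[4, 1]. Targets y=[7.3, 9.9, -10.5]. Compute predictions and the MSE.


ŷ0 = (-1.8)·(-2) + (-1.8)·(-3) - 0.2 = 8.8
ŷ1 = (-1.8)·(-1) + (-1.8)·(-5) - 0.2 = 10.6
ŷ2 = (-1.8)·(4) + (-1.8)·(1) - 0.2 = -9.2
errors² = [2.25, 0.49, 1.69]
MSE = 4.4300/3 = 1.4767

1.4767


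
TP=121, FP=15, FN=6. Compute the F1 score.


Precision = 121/136 = 0.8897
Recall = 121/127 = 0.9528
F1 = 2·P·R/(P+R) = 2·TP/(2·TP+FP+FN) = 242/(242+15+6) = 242/263 = 0.9202

0.9202


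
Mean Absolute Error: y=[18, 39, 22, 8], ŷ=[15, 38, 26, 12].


Absolute errors: |18-15|=3, |39-38|=1, |22-26|=4, |8-12|=4
Sum = 12
MAE = 12/4 = 3

3


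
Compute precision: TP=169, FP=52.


Precision = TP/(TP+FP)
= 169/(169+52)
= 169/221 = 76.47%

76.47%


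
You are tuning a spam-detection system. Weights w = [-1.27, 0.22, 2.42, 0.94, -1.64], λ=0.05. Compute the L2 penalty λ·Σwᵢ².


‖w‖₂² = (-1.27)² + (0.22)² + (2.42)² + (0.94)² + (-1.64)²
     = 1.6129 + 0.0484 + 5.8564 + 0.8836 + 2.6896
     = 11.0909
λ·‖w‖₂² = 0.05·11.0909 = 0.554545

0.554545


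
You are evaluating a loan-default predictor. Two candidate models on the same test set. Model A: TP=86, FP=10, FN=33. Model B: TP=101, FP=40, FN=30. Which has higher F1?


Model A: P=86/96=0.8958, R=86/119=0.7227, F1=2PR/(P+R)=2TP/(2TP+FP+FN)=172/215=0.8
Model B: P=101/141=0.7163, R=101/131=0.771, F1=2PR/(P+R)=2TP/(2TP+FP+FN)=202/272=0.7426
0.8 > 0.7426 → Model A

Model A


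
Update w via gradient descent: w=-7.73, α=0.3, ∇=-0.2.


w_new = w - α·∇
= -7.73 - 0.3·-0.2
= -7.73 + 0.06
= -7.67

-7.67


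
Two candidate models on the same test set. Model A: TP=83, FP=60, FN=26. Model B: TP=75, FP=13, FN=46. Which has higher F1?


Model A: P=83/143=0.5804, R=83/109=0.7615, F1=2PR/(P+R)=2TP/(2TP+FP+FN)=166/252=0.6587
Model B: P=75/88=0.8523, R=75/121=0.6198, F1=2PR/(P+R)=2TP/(2TP+FP+FN)=150/209=0.7177
0.6587 < 0.7177 → Model B

Model B


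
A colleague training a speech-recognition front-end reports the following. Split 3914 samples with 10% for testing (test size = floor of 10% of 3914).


Test = ⌊3914·10/100⌋ = 391
Train = 3914 - 391 = 3523

Train: 3523, Test: 391


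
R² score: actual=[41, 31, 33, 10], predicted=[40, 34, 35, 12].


ȳ = 28.75
SS_res = Σ(y-ŷ)² = 18
SS_tot = Σ(y-ȳ)² = 524.75
R² = 1 - SS_res/SS_tot = 1 - 0.0343 = 0.9657

0.9657


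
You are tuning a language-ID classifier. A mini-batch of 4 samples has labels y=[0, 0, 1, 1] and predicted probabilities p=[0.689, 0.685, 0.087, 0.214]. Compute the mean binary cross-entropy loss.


L[0] = -ln(1-0.689) = -ln(0.311) = 1.168
L[1] = -ln(1-0.685) = -ln(0.315) = 1.1552
L[2] = -ln(0.087) = 2.4418
L[3] = -ln(0.214) = 1.5418
mean = (1.168 + 1.1552 + 2.4418 + 1.5418)/4 = 1.5767

1.5767


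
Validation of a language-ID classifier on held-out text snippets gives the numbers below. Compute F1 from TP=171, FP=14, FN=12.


Precision = 171/185 = 0.9243
Recall = 171/183 = 0.9344
F1 = 2·P·R/(P+R) = 2·TP/(2·TP+FP+FN) = 342/(342+14+12) = 342/368 = 0.9293

0.9293


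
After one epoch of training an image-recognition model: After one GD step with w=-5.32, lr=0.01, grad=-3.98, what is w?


w_new = w - α·∇
= -5.32 - 0.01·-3.98
= -5.32 + 0.0398
= -5.2802

-5.2802


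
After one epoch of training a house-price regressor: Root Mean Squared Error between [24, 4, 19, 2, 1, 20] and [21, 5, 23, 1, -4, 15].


MSE = 77/6 = 12.8333
RMSE = √(77/6) = 3.5824

3.5824


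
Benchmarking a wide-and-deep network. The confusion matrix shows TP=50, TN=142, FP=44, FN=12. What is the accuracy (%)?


Accuracy = (TP+TN)/(TP+TN+FP+FN)
= (50+142)/(248)
= 192/248 = 77.42%

77.42%


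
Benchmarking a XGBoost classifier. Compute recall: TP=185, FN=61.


Recall = TP/(TP+FN)
= 185/(185+61)
= 185/246 = 75.2%

75.2%


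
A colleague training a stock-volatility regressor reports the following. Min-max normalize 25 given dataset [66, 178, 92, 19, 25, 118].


min=19, max=178
(25-19)/(178-19) = 6/159 = 0.0377

0.0377


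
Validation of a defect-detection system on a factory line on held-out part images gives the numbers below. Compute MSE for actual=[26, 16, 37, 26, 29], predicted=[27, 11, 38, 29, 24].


Squared errors: (26-27)²=1, (16-11)²=25, (37-38)²=1, (26-29)²=9, (29-24)²=25
Sum = 61
MSE = 61/5 = 61/5

61/5


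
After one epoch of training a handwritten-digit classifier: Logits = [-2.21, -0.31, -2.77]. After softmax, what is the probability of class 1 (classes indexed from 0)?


Exponentials: e^-2.21=0.1097, e^-0.31=0.7334, e^-2.77=0.0627
Sum = 0.9058
Softmax = [0.1211, 0.8097, 0.0692]
p[1] = 0.7334/0.9058 = 0.8097

0.8097


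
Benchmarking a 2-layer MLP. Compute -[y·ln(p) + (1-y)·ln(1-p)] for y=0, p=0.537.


BCE = -[y·ln(p) + (1-y)·ln(1-p)]
= -0 - 1·ln(1-0.537)
= -ln(0.463) = 0.77

0.77


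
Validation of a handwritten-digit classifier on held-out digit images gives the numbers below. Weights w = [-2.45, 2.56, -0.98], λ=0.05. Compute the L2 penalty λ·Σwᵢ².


‖w‖₂² = (-2.45)² + (2.56)² + (-0.98)²
     = 6.0025 + 6.5536 + 0.9604
     = 13.5165
λ·‖w‖₂² = 0.05·13.5165 = 0.675825

0.675825


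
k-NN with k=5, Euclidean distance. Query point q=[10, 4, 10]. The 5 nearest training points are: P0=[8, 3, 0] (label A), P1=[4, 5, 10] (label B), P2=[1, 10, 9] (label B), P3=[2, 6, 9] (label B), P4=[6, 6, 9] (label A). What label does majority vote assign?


d(q,P0) = 10.247  (label A)
d(q,P1) = 6.0828  (label B)
d(q,P2) = 10.8628  (label B)
d(q,P3) = 8.3066  (label B)
d(q,P4) = 4.5826  (label A)
Votes: A=2, B=3
Majority → B

B


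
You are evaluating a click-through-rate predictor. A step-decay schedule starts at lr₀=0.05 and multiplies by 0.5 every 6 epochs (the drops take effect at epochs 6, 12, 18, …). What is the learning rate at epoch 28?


n_drops = ⌊28/6⌋ = 4
lr = 0.05·0.5^4 = 0.05·0.0625 = 0.003125

0.003125


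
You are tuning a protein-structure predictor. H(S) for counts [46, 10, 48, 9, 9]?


Probabilities: [46/122, 10/122, 48/122, 9/122, 9/122] ≈ [0.377, 0.082, 0.3934, 0.0738, 0.0738]
H = -((46/122)·log₂(46/122) + (10/122)·log₂(10/122) + (48/122)·log₂(48/122) + (9/122)·log₂(9/122) + (9/122)·log₂(9/122))
  = 1.9107 bits

1.9107 bits


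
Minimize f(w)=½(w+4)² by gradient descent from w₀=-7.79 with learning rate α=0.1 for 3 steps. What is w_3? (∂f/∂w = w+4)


step 1: grad = -7.79+4 = -3.79; w = -7.79 - 0.1·(-3.79) = -7.411
step 2: grad = -7.411+4 = -3.411; w = -7.411 - 0.1·(-3.411) = -7.0699
step 3: grad = -7.0699+4 = -3.0699; w = -7.0699 - 0.1·(-3.0699) = -6.76291

-6.76291


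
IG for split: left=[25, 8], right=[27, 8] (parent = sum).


Parent = [52, 16], H_parent = 0.7871
H_left = 0.799 (n=33), H_right = 0.7755 (n=35)
H_children = (33/68)·0.799 + (35/68)·0.7755 = 0.7869
IG = 0.7871 - 0.7869 = 0.0002

0.0002


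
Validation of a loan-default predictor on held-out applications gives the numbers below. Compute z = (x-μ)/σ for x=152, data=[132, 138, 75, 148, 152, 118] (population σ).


μ = 127.1667, σ = 25.8097
z = (152 - 127.1667)/25.8097 = 0.9622

0.9622


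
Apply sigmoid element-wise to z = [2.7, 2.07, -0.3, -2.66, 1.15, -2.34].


σ(2.7) = 1/(1+e^-2.7) = 0.937
σ(2.07) = 1/(1+e^-2.07) = 0.888
σ(-0.3) = 1/(1+e^0.3) = 0.4256
σ(-2.66) = 1/(1+e^2.66) = 0.0654
σ(1.15) = 1/(1+e^-1.15) = 0.7595
σ(-2.34) = 1/(1+e^2.34) = 0.0879
result = [0.937, 0.888, 0.4256, 0.0654, 0.7595, 0.0879]

[0.937, 0.888, 0.4256, 0.0654, 0.7595, 0.0879]


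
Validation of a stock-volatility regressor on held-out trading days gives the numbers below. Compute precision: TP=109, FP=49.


Precision = TP/(TP+FP)
= 109/(109+49)
= 109/158 = 68.99%

68.99%


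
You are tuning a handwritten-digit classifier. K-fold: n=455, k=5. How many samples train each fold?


Fold size = 455/5 = 91
Training per fold = 455 - 91 = 364

364


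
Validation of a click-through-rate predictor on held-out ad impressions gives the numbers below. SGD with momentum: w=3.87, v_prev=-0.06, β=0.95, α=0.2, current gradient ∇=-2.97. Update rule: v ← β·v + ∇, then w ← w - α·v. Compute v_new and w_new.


v_new = 0.95·-0.06 - 2.97 = -0.057 - 2.97 = -3.027
w_new = 3.87 - 0.2·-3.027 = 3.87 + 0.6054 = 4.4754

v_new=-3.027, w_new=4.4754


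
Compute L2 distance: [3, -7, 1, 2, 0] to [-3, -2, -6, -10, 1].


d = √((3+ 3)² + (-7+ 2)² + (1+ 6)² + (2+ 10)² + (0-1)²)
  = √(36 + 25 + 49 + 144 + 1)
  = √255 = 15.9687

15.9687


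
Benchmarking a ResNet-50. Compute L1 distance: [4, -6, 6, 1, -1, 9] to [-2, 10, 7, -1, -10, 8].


d = |4+ 2| + |-6-10| + |6-7| + |1+ 1| + |-1+ 10| + |9-8|
  = 6 + 16 + 1 + 2 + 9 + 1
  = 35

35


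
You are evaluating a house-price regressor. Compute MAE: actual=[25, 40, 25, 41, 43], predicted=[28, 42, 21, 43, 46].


Absolute errors: |25-28|=3, |40-42|=2, |25-21|=4, |41-43|=2, |43-46|=3
Sum = 14
MAE = 14/5 = 14/5

14/5


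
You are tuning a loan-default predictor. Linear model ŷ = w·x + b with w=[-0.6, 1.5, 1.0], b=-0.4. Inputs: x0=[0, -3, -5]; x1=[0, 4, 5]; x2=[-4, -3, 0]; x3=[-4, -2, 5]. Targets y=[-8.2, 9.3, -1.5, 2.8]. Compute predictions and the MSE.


ŷ0 = (-0.6)·(0) + (1.5)·(-3) + (1.0)·(-5) - 0.4 = -9.9
ŷ1 = (-0.6)·(0) + (1.5)·(4) + (1.0)·(5) - 0.4 = 10.6
ŷ2 = (-0.6)·(-4) + (1.5)·(-3) + (1.0)·(0) - 0.4 = -2.5
ŷ3 = (-0.6)·(-4) + (1.5)·(-2) + (1.0)·(5) - 0.4 = 4.0
errors² = [2.89, 1.69, 1.0, 1.44]
MSE = 7.0200/4 = 1.755

1.755


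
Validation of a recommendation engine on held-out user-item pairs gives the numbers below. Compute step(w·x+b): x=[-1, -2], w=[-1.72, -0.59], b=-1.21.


z = (-1)·(-1.72) + (-2)·(-0.59) - 1.21
  = 1.69
step(z) = 1 (z≥0)

1


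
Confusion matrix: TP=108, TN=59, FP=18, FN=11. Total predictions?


Total = TP + TN + FP + FN
= 108 + 59 + 18 + 11
= 196
(Predicted positive: 126, predicted negative: 70)

196


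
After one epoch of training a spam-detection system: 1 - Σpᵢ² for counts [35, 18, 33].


Probabilities: [35/86, 18/86, 33/86] ≈ [0.407, 0.2093, 0.3837]
Σpᵢ² = (1225 + 324 + 1089)/86² = 2638/7396
Gini = 1 - Σpᵢ² = 1 - 2638/7396 = 0.6433

0.6433


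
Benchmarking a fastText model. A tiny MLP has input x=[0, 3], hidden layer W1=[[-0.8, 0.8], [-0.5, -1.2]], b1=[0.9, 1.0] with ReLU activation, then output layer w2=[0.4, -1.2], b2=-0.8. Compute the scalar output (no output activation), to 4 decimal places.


z1[0] = (-0.8)·(0) + (0.8)·(3) + 0.9 = 3.3
z1[1] = (-0.5)·(0) + (-1.2)·(3) + 1.0 = -2.6
h = ReLU(z1) = [3.3, 0.0]
output = (0.4)·(3.3) + (-1.2)·(0.0) - 0.8 = 0.52

0.52


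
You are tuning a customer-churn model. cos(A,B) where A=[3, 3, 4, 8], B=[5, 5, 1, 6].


A·B = 3·5 + 3·5 + 4·1 + 8·6 = 82
‖A‖ = √98 = 9.8995, ‖B‖ = √87 = 9.3274
cos = 82/(√98·√87) = 82/√8526 = 0.8881

0.8881


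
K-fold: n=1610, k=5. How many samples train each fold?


Fold size = 1610/5 = 322
Training per fold = 1610 - 322 = 1288

1288


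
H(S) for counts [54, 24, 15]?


Probabilities: [54/93, 24/93, 15/93] ≈ [0.5806, 0.2581, 0.1613]
H = -((54/93)·log₂(54/93) + (24/93)·log₂(24/93) + (15/93)·log₂(15/93))
  = 1.3843 bits

1.3843 bits


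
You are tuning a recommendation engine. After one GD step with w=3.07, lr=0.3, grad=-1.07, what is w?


w_new = w - α·∇
= 3.07 - 0.3·-1.07
= 3.07 + 0.321
= 3.391

3.391


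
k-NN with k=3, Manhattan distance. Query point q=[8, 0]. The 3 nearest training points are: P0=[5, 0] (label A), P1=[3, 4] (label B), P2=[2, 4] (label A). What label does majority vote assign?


d(q,P0) = 3  (label A)
d(q,P1) = 9  (label B)
d(q,P2) = 10  (label A)
Votes: A=2, B=1
Majority → A

A


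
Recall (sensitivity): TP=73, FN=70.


Recall = TP/(TP+FN)
= 73/(73+70)
= 73/143 = 51.05%

51.05%


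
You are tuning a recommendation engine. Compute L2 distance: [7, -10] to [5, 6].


d = √((7-5)² + (-10-6)²)
  = √(4 + 256)
  = √260 = 16.1245

16.1245


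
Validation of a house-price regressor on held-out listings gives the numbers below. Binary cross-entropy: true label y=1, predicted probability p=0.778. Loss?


BCE = -[y·ln(p) + (1-y)·ln(1-p)]
= -1·ln(0.778) - 0
= -ln(0.778) = 0.251

0.251


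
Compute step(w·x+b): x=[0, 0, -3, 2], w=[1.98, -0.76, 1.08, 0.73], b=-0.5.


z = (0)·(1.98) + (0)·(-0.76) + (-3)·(1.08) + (2)·(0.73) - 0.5
  = -2.28
step(z) = 0 (z<0)

0


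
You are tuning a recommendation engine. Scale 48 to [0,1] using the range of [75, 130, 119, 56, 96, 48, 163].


min=48, max=163
(48-48)/(163-48) = 0/115 = 0.0

0.0


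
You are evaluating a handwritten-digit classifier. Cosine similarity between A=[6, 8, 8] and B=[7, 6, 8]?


A·B = 6·7 + 8·6 + 8·8 = 154
‖A‖ = √164 = 12.8062, ‖B‖ = √149 = 12.2066
cos = 154/(√164·√149) = 154/√24436 = 0.9852

0.9852


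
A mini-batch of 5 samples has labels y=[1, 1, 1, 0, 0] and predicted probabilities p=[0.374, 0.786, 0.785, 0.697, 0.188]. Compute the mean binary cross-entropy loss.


L[0] = -ln(0.374) = 0.9835
L[1] = -ln(0.786) = 0.2408
L[2] = -ln(0.785) = 0.2421
L[3] = -ln(1-0.697) = -ln(0.303) = 1.194
L[4] = -ln(1-0.188) = -ln(0.812) = 0.2083
mean = (0.9835 + 0.2408 + 0.2421 + 1.194 + 0.2083)/5 = 0.5737

0.5737


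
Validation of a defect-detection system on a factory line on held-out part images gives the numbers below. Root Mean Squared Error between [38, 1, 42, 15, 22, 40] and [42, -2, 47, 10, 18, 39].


MSE = 92/6 = 15.3333
RMSE = √(92/6) = 3.9158

3.9158


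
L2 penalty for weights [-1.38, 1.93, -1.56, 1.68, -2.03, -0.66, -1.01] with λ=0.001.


‖w‖₂² = (-1.38)² + (1.93)² + (-1.56)² + (1.68)² + (-2.03)² + (-0.66)² + (-1.01)²
     = 1.9044 + 3.7249 + 2.4336 + 2.8224 + 4.1209 + 0.4356 + 1.0201
     = 16.4619
λ·‖w‖₂² = 0.001·16.4619 = 0.016462

0.016462


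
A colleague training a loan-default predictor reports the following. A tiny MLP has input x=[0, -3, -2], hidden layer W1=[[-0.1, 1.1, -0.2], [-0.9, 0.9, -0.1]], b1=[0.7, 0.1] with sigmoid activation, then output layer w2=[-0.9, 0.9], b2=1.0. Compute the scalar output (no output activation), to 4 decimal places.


z1[0] = (-0.1)·(0) + (1.1)·(-3) + (-0.2)·(-2) + 0.7 = -2.2
z1[1] = (-0.9)·(0) + (0.9)·(-3) + (-0.1)·(-2) + 0.1 = -2.4
h = sigmoid(z1) = [0.0998, 0.0832]
output = (-0.9)·(0.0998) + (0.9)·(0.0832) + 1.0 = 0.9851

0.9851


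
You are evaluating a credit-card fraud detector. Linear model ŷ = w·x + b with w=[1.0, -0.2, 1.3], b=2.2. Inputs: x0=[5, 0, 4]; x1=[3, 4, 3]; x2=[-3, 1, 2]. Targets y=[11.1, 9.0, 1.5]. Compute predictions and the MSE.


ŷ0 = (1.0)·(5) + (-0.2)·(0) + (1.3)·(4) + 2.2 = 12.4
ŷ1 = (1.0)·(3) + (-0.2)·(4) + (1.3)·(3) + 2.2 = 8.3
ŷ2 = (1.0)·(-3) + (-0.2)·(1) + (1.3)·(2) + 2.2 = 1.6
errors² = [1.69, 0.49, 0.01]
MSE = 2.1900/3 = 0.73

0.73


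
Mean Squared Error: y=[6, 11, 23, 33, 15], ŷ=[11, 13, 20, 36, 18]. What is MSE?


Squared errors: (6-11)²=25, (11-13)²=4, (23-20)²=9, (33-36)²=9, (15-18)²=9
Sum = 56
MSE = 56/5 = 56/5

56/5


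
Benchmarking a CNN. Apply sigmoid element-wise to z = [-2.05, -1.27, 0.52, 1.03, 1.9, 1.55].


σ(-2.05) = 1/(1+e^2.05) = 0.1141
σ(-1.27) = 1/(1+e^1.27) = 0.2193
σ(0.52) = 1/(1+e^-0.52) = 0.6271
σ(1.03) = 1/(1+e^-1.03) = 0.7369
σ(1.9) = 1/(1+e^-1.9) = 0.8699
σ(1.55) = 1/(1+e^-1.55) = 0.8249
result = [0.1141, 0.2193, 0.6271, 0.7369, 0.8699, 0.8249]

[0.1141, 0.2193, 0.6271, 0.7369, 0.8699, 0.8249]


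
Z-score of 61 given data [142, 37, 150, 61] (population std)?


μ = 97.5, σ = 49.3178
z = (61 - 97.5)/49.3178 = -0.7401

-0.7401


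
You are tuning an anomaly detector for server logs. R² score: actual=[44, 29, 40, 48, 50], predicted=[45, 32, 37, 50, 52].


ȳ = 42.2
SS_res = Σ(y-ŷ)² = 27
SS_tot = Σ(y-ȳ)² = 276.8
R² = 1 - SS_res/SS_tot = 1 - 0.0975 = 0.9025

0.9025


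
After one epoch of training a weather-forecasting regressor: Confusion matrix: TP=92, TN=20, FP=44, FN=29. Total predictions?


Total = TP + TN + FP + FN
= 92 + 20 + 44 + 29
= 185
(Predicted positive: 136, predicted negative: 49)

185


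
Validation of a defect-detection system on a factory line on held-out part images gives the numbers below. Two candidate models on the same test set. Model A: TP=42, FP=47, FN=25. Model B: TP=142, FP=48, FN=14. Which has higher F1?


Model A: P=42/89=0.4719, R=42/67=0.6269, F1=2PR/(P+R)=2TP/(2TP+FP+FN)=84/156=0.5385
Model B: P=142/190=0.7474, R=142/156=0.9103, F1=2PR/(P+R)=2TP/(2TP+FP+FN)=284/346=0.8208
0.5385 < 0.8208 → Model B

Model B


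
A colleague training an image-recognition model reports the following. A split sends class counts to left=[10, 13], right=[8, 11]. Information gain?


Parent = [18, 24], H_parent = 0.9852
H_left = 0.9877 (n=23), H_right = 0.9819 (n=19)
H_children = (23/42)·0.9877 + (19/42)·0.9819 = 0.9851
IG = 0.9852 - 0.9851 = 0.0001

0.0001


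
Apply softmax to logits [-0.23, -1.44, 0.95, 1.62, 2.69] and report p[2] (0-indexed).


Exponentials: e^-0.23=0.7945, e^-1.44=0.2369, e^0.95=2.5857, e^1.62=5.0531, e^2.69=14.7317
Sum = 23.4019
Softmax = [0.034, 0.0101, 0.1105, 0.2159, 0.6295]
p[2] = 2.5857/23.4019 = 0.1105

0.1105


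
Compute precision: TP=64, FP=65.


Precision = TP/(TP+FP)
= 64/(64+65)
= 64/129 = 49.61%

49.61%


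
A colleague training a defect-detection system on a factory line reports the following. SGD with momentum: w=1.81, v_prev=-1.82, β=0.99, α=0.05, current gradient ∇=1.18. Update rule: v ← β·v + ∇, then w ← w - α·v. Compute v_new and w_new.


v_new = 0.99·-1.82 + 1.18 = -1.8018 + 1.18 = -0.6218
w_new = 1.81 - 0.05·-0.6218 = 1.81 + 0.03109 = 1.84109

v_new=-0.6218, w_new=1.84109


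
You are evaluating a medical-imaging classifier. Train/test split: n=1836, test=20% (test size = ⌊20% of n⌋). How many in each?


Test = ⌊1836·20/100⌋ = 367
Train = 1836 - 367 = 1469

Train: 1469, Test: 367


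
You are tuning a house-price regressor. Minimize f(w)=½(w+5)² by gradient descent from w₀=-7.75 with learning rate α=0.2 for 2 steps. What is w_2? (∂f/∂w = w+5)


step 1: grad = -7.75+5 = -2.75; w = -7.75 - 0.2·(-2.75) = -7.2
step 2: grad = -7.2+5 = -2.2; w = -7.2 - 0.2·(-2.2) = -6.76

-6.76


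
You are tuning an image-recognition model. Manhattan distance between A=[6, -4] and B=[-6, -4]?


d = |6+ 6| + |-4+ 4|
  = 12 + 0
  = 12

12


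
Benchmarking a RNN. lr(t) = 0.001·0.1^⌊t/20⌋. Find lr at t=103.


n_drops = ⌊103/20⌋ = 5
lr = 0.001·0.1^5 = 0.001·0.00001 = 0.00000001

0.00000001


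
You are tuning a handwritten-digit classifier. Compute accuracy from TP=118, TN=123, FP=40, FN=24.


Accuracy = (TP+TN)/(TP+TN+FP+FN)
= (118+123)/(305)
= 241/305 = 79.02%

79.02%


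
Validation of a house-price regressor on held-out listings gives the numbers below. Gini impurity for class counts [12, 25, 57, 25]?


Probabilities: [12/119, 25/119, 57/119, 25/119] ≈ [0.1008, 0.2101, 0.479, 0.2101]
Σpᵢ² = (144 + 625 + 3249 + 625)/119² = 4643/14161
Gini = 1 - Σpᵢ² = 1 - 4643/14161 = 0.6721

0.6721


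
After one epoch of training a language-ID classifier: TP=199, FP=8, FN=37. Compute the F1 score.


Precision = 199/207 = 0.9614
Recall = 199/236 = 0.8432
F1 = 2·P·R/(P+R) = 2·TP/(2·TP+FP+FN) = 398/(398+8+37) = 398/443 = 0.8984

0.8984


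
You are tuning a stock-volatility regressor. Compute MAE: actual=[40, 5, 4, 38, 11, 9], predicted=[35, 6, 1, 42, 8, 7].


Absolute errors: |40-35|=5, |5-6|=1, |4-1|=3, |38-42|=4, |11-8|=3, |9-7|=2
Sum = 18
MAE = 18/6 = 3

3


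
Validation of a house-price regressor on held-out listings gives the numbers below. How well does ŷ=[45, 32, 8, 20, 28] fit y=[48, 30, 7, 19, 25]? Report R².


ȳ = 25.8
SS_res = Σ(y-ŷ)² = 24
SS_tot = Σ(y-ȳ)² = 910.8
R² = 1 - SS_res/SS_tot = 1 - 0.0264 = 0.9736

0.9736


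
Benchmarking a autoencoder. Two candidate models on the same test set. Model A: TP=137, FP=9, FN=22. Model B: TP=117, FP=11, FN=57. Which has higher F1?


Model A: P=137/146=0.9384, R=137/159=0.8616, F1=2PR/(P+R)=2TP/(2TP+FP+FN)=274/305=0.8984
Model B: P=117/128=0.9141, R=117/174=0.6724, F1=2PR/(P+R)=2TP/(2TP+FP+FN)=234/302=0.7748
0.8984 > 0.7748 → Model A

Model A


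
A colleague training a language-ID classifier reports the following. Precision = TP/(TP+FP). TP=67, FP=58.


Precision = TP/(TP+FP)
= 67/(67+58)
= 67/125 = 53.6%

53.6%


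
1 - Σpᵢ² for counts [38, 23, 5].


Probabilities: [38/66, 23/66, 5/66] ≈ [0.5758, 0.3485, 0.0758]
Σpᵢ² = (1444 + 529 + 25)/66² = 1998/4356
Gini = 1 - Σpᵢ² = 1 - 1998/4356 = 0.5413

0.5413


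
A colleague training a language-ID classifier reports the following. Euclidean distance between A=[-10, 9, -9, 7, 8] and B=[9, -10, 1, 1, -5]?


d = √((-10-9)² + (9+ 10)² + (-9-1)² + (7-1)² + (8+ 5)²)
  = √(361 + 361 + 100 + 36 + 169)
  = √1027 = 32.0468

32.0468


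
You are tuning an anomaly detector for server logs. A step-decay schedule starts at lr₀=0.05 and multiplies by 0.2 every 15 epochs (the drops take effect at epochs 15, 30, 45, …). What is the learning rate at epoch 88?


n_drops = ⌊88/15⌋ = 5
lr = 0.05·0.2^5 = 0.05·0.00032 = 0.000016

0.000016


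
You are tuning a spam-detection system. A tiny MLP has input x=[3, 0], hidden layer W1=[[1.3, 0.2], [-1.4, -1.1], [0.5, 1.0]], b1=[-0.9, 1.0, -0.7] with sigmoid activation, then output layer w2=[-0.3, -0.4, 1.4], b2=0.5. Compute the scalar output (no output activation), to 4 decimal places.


z1[0] = (1.3)·(3) + (0.2)·(0) - 0.9 = 3.0
z1[1] = (-1.4)·(3) + (-1.1)·(0) + 1.0 = -3.2
z1[2] = (0.5)·(3) + (1.0)·(0) - 0.7 = 0.8
h = sigmoid(z1) = [0.9526, 0.0392, 0.69]
output = (-0.3)·(0.9526) + (-0.4)·(0.0392) + (1.4)·(0.69) + 0.5 = 1.1645

1.1645


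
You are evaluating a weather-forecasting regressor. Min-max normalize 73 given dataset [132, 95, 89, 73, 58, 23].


min=23, max=132
(73-23)/(132-23) = 50/109 = 0.4587

0.4587


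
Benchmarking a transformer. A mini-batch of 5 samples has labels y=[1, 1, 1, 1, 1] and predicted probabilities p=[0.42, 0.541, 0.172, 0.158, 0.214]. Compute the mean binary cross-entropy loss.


L[0] = -ln(0.42) = 0.8675
L[1] = -ln(0.541) = 0.6143
L[2] = -ln(0.172) = 1.7603
L[3] = -ln(0.158) = 1.8452
L[4] = -ln(0.214) = 1.5418
mean = (0.8675 + 0.6143 + 1.7603 + 1.8452 + 1.5418)/5 = 1.3258

1.3258


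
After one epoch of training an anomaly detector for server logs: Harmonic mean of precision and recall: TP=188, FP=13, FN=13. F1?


Precision = 188/201 = 0.9353
Recall = 188/201 = 0.9353
F1 = 2·P·R/(P+R) = 2·TP/(2·TP+FP+FN) = 376/(376+13+13) = 376/402 = 0.9353

0.9353


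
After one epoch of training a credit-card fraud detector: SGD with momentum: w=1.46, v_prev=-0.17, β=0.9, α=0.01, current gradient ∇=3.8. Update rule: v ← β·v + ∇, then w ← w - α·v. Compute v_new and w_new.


v_new = 0.9·-0.17 + 3.8 = -0.153 + 3.8 = 3.647
w_new = 1.46 - 0.01·3.647 = 1.46 - 0.03647 = 1.42353

v_new=3.647, w_new=1.42353


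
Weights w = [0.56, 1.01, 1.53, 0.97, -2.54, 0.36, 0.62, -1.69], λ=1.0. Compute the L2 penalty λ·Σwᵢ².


‖w‖₂² = (0.56)² + (1.01)² + (1.53)² + (0.97)² + (-2.54)² + (0.36)² + (0.62)² + (-1.69)²
     = 0.3136 + 1.0201 + 2.3409 + 0.9409 + 6.4516 + 0.1296 + 0.3844 + 2.8561
     = 14.4372
λ·‖w‖₂² = 1.0·14.4372 = 14.4372

14.4372


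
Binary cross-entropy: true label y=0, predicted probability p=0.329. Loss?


BCE = -[y·ln(p) + (1-y)·ln(1-p)]
= -0 - 1·ln(1-0.329)
= -ln(0.671) = 0.399

0.399


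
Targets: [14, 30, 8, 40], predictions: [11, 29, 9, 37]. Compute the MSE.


Squared errors: (14-11)²=9, (30-29)²=1, (8-9)²=1, (40-37)²=9
Sum = 20
MSE = 20/4 = 5

5


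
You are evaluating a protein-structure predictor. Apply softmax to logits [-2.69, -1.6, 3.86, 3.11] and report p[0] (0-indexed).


Exponentials: e^-2.69=0.0679, e^-1.6=0.2019, e^3.86=47.4654, e^3.11=22.421
Sum = 70.1562
Softmax = [0.001, 0.0029, 0.6766, 0.3196]
p[0] = 0.0679/70.1562 = 0.001

0.001


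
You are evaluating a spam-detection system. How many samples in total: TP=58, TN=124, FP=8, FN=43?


Total = TP + TN + FP + FN
= 58 + 124 + 8 + 43
= 233
(Predicted positive: 66, predicted negative: 167)

233


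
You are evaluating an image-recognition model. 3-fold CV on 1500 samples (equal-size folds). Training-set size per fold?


Fold size = 1500/3 = 500
Training per fold = 1500 - 500 = 1000

1000


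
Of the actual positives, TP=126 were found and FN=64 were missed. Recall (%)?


Recall = TP/(TP+FN)
= 126/(126+64)
= 126/190 = 66.32%

66.32%


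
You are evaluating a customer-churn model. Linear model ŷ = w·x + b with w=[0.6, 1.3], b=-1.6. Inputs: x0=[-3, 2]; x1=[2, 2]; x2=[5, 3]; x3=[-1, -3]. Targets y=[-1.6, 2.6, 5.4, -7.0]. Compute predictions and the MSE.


ŷ0 = (0.6)·(-3) + (1.3)·(2) - 1.6 = -0.8
ŷ1 = (0.6)·(2) + (1.3)·(2) - 1.6 = 2.2
ŷ2 = (0.6)·(5) + (1.3)·(3) - 1.6 = 5.3
ŷ3 = (0.6)·(-1) + (1.3)·(-3) - 1.6 = -6.1
errors² = [0.64, 0.16, 0.01, 0.81]
MSE = 1.6200/4 = 0.405

0.405


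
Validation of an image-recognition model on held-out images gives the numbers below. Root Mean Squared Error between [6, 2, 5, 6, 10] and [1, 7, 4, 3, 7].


MSE = 69/5 = 13.8
RMSE = √(69/5) = 3.7148

3.7148


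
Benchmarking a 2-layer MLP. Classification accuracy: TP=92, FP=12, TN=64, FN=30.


Accuracy = (TP+TN)/(TP+TN+FP+FN)
= (92+64)/(198)
= 156/198 = 78.79%

78.79%


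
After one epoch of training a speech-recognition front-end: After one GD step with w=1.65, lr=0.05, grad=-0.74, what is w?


w_new = w - α·∇
= 1.65 - 0.05·-0.74
= 1.65 + 0.037
= 1.687

1.687


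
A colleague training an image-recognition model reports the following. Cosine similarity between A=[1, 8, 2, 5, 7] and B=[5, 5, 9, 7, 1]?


A·B = 1·5 + 8·5 + 2·9 + 5·7 + 7·1 = 105
‖A‖ = √143 = 11.9583, ‖B‖ = √181 = 13.4536
cos = 105/(√143·√181) = 105/√25883 = 0.6527

0.6527


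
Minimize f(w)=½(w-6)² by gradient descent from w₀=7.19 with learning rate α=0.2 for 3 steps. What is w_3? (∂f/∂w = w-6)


step 1: grad = 7.19-6 = 1.19; w = 7.19 - 0.2·(1.19) = 6.952
step 2: grad = 6.952-6 = 0.952; w = 6.952 - 0.2·(0.952) = 6.7616
step 3: grad = 6.7616-6 = 0.7616; w = 6.7616 - 0.2·(0.7616) = 6.60928

6.60928


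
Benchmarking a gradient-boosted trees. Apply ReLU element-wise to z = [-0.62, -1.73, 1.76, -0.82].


ReLU(-0.62) = max(0, -0.62) = 0.0
ReLU(-1.73) = max(0, -1.73) = 0.0
ReLU(1.76) = max(0, 1.76) = 1.76
ReLU(-0.82) = max(0, -0.82) = 0.0
result = [0.0, 0.0, 1.76, 0.0]

[0.0, 0.0, 1.76, 0.0]


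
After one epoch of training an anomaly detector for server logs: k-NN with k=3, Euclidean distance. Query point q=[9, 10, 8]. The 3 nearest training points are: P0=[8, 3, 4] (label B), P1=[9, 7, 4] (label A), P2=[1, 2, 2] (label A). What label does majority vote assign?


d(q,P0) = 8.124  (label B)
d(q,P1) = 5.0  (label A)
d(q,P2) = 12.8062  (label A)
Votes: A=2, B=1
Majority → A

A


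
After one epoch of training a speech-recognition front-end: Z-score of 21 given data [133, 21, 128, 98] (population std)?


μ = 95, σ = 44.7716
z = (21 - 95)/44.7716 = -1.6528

-1.6528


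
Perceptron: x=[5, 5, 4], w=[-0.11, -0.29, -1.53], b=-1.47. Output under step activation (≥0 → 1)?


z = (5)·(-0.11) + (5)·(-0.29) + (4)·(-1.53) - 1.47
  = -9.59
step(z) = 0 (z<0)

0


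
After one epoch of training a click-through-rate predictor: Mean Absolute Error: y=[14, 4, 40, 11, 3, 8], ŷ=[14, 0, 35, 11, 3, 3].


Absolute errors: |14-14|=0, |4-0|=4, |40-35|=5, |11-11|=0, |3-3|=0, |8-3|=5
Sum = 14
MAE = 14/6 = 7/3

7/3


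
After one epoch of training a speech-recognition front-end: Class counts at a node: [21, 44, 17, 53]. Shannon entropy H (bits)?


Probabilities: [21/135, 44/135, 17/135, 53/135] ≈ [0.1556, 0.3259, 0.1259, 0.3926]
H = -((21/135)·log₂(21/135) + (44/135)·log₂(44/135) + (17/135)·log₂(17/135) + (53/135)·log₂(53/135))
  = 1.8507 bits

1.8507 bits


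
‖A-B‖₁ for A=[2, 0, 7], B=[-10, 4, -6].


d = |2+ 10| + |0-4| + |7+ 6|
  = 12 + 4 + 13
  = 29

29


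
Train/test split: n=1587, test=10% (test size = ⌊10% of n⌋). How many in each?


Test = ⌊1587·10/100⌋ = 158
Train = 1587 - 158 = 1429

Train: 1429, Test: 158


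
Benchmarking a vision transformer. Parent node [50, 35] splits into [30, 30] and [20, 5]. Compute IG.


Parent = [50, 35], H_parent = 0.9774
H_left = 1 (n=60), H_right = 0.7219 (n=25)
H_children = (60/85)·1 + (25/85)·0.7219 = 0.9182
IG = 0.9774 - 0.9182 = 0.0592

0.0592


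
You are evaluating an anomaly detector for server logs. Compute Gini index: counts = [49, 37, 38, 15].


Probabilities: [49/139, 37/139, 38/139, 15/139] ≈ [0.3525, 0.2662, 0.2734, 0.1079]
Σpᵢ² = (2401 + 1369 + 1444 + 225)/139² = 5439/19321
Gini = 1 - Σpᵢ² = 1 - 5439/19321 = 0.7185

0.7185


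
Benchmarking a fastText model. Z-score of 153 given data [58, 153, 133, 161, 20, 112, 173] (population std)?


μ = 115.7143, σ = 52.817
z = (153 - 115.7143)/52.817 = 0.7059

0.7059


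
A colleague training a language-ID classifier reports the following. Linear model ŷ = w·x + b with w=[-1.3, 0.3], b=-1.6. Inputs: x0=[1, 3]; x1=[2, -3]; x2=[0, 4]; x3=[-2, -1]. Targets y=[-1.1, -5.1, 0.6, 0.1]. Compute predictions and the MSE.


ŷ0 = (-1.3)·(1) + (0.3)·(3) - 1.6 = -2.0
ŷ1 = (-1.3)·(2) + (0.3)·(-3) - 1.6 = -5.1
ŷ2 = (-1.3)·(0) + (0.3)·(4) - 1.6 = -0.4
ŷ3 = (-1.3)·(-2) + (0.3)·(-1) - 1.6 = 0.7
errors² = [0.81, 0.0, 1.0, 0.36]
MSE = 2.1700/4 = 0.5425

0.5425


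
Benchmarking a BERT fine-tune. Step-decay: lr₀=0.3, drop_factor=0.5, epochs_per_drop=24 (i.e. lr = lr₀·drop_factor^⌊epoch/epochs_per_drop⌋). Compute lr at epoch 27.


n_drops = ⌊27/24⌋ = 1
lr = 0.3·0.5^1 = 0.3·0.5 = 0.15

0.15


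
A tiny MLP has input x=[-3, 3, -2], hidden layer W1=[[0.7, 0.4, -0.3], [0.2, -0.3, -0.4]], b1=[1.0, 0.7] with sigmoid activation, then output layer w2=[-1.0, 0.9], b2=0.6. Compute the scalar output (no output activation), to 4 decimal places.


z1[0] = (0.7)·(-3) + (0.4)·(3) + (-0.3)·(-2) + 1.0 = 0.7
z1[1] = (0.2)·(-3) + (-0.3)·(3) + (-0.4)·(-2) + 0.7 = 0.0
h = sigmoid(z1) = [0.6682, 0.5]
output = (-1.0)·(0.6682) + (0.9)·(0.5) + 0.6 = 0.3818

0.3818


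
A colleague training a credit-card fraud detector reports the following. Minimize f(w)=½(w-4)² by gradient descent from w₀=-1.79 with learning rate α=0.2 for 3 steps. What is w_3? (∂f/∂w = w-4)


step 1: grad = -1.79-4 = -5.79; w = -1.79 - 0.2·(-5.79) = -0.632
step 2: grad = -0.632-4 = -4.632; w = -0.632 - 0.2·(-4.632) = 0.2944
step 3: grad = 0.2944-4 = -3.7056; w = 0.2944 - 0.2·(-3.7056) = 1.03552

1.03552


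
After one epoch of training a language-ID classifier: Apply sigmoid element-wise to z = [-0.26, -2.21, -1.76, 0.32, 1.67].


σ(-0.26) = 1/(1+e^0.26) = 0.4354
σ(-2.21) = 1/(1+e^2.21) = 0.0989
σ(-1.76) = 1/(1+e^1.76) = 0.1468
σ(0.32) = 1/(1+e^-0.32) = 0.5793
σ(1.67) = 1/(1+e^-1.67) = 0.8416
result = [0.4354, 0.0989, 0.1468, 0.5793, 0.8416]

[0.4354, 0.0989, 0.1468, 0.5793, 0.8416]


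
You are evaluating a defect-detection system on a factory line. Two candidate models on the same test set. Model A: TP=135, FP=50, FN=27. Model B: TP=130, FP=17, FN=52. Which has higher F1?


Model A: P=135/185=0.7297, R=135/162=0.8333, F1=2PR/(P+R)=2TP/(2TP+FP+FN)=270/347=0.7781
Model B: P=130/147=0.8844, R=130/182=0.7143, F1=2PR/(P+R)=2TP/(2TP+FP+FN)=260/329=0.7903
0.7781 < 0.7903 → Model B

Model B


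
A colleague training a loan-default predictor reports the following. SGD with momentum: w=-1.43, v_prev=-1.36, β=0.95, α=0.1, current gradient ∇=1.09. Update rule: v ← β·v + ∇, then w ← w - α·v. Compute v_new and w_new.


v_new = 0.95·-1.36 + 1.09 = -1.292 + 1.09 = -0.202
w_new = -1.43 - 0.1·-0.202 = -1.43 + 0.0202 = -1.4098

v_new=-0.202, w_new=-1.4098


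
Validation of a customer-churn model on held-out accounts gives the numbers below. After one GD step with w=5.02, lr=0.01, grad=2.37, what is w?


w_new = w - α·∇
= 5.02 - 0.01·2.37
= 5.02 - 0.0237
= 4.9963

4.9963


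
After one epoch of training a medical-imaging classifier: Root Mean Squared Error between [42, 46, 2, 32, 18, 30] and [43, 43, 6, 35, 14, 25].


MSE = 76/6 = 12.6667
RMSE = √(76/6) = 3.559

3.559


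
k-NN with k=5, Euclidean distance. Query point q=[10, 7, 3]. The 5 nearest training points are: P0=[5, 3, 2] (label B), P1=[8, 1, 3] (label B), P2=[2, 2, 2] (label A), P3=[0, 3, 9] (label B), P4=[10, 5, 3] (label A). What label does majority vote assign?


d(q,P0) = 6.4807  (label B)
d(q,P1) = 6.3246  (label B)
d(q,P2) = 9.4868  (label A)
d(q,P3) = 12.3288  (label B)
d(q,P4) = 2.0  (label A)
Votes: A=2, B=3
Majority → B

B


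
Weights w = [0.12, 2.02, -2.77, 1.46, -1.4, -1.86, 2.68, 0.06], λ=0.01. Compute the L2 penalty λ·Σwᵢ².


‖w‖₂² = (0.12)² + (2.02)² + (-2.77)² + (1.46)² + (-1.4)² + (-1.86)² + (2.68)² + (0.06)²
     = 0.0144 + 4.0804 + 7.6729 + 2.1316 + 1.96 + 3.4596 + 7.1824 + 0.0036
     = 26.5049
λ·‖w‖₂² = 0.01·26.5049 = 0.265049

0.265049


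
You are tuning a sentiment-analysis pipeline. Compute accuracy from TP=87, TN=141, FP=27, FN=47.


Accuracy = (TP+TN)/(TP+TN+FP+FN)
= (87+141)/(302)
= 228/302 = 75.5%

75.5%


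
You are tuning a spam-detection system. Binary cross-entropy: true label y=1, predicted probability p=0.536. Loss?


BCE = -[y·ln(p) + (1-y)·ln(1-p)]
= -1·ln(0.536) - 0
= -ln(0.536) = 0.6236

0.6236


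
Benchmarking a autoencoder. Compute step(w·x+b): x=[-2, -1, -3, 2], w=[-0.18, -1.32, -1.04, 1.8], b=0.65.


z = (-2)·(-0.18) + (-1)·(-1.32) + (-3)·(-1.04) + (2)·(1.8) + 0.65
  = 9.05
step(z) = 1 (z≥0)

1


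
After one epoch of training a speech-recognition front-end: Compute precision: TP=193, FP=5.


Precision = TP/(TP+FP)
= 193/(193+5)
= 193/198 = 97.47%

97.47%


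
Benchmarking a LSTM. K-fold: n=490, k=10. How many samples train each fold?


Fold size = 490/10 = 49
Training per fold = 490 - 49 = 441

441


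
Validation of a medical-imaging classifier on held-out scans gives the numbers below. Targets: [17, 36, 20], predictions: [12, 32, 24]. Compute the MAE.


Absolute errors: |17-12|=5, |36-32|=4, |20-24|=4
Sum = 13
MAE = 13/3 = 13/3

13/3


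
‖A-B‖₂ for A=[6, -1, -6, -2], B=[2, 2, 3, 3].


d = √((6-2)² + (-1-2)² + (-6-3)² + (-2-3)²)
  = √(16 + 9 + 81 + 25)
  = √131 = 11.4455

11.4455


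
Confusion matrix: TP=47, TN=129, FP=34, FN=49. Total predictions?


Total = TP + TN + FP + FN
= 47 + 129 + 34 + 49
= 259
(Predicted positive: 81, predicted negative: 178)

259


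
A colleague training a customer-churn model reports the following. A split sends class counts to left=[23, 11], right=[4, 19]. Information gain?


Parent = [27, 30], H_parent = 0.998
H_left = 0.9082 (n=34), H_right = 0.6666 (n=23)
H_children = (34/57)·0.9082 + (23/57)·0.6666 = 0.8107
IG = 0.998 - 0.8107 = 0.1873

0.1873


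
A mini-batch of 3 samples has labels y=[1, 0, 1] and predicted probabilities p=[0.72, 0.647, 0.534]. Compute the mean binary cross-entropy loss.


L[0] = -ln(0.72) = 0.3285
L[1] = -ln(1-0.647) = -ln(0.353) = 1.0413
L[2] = -ln(0.534) = 0.6274
mean = (0.3285 + 1.0413 + 0.6274)/3 = 0.6657

0.6657


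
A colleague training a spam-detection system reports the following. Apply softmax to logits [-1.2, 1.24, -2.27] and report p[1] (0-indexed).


Exponentials: e^-1.2=0.3012, e^1.24=3.4556, e^-2.27=0.1033
Sum = 3.8601
Softmax = [0.078, 0.8952, 0.0268]
p[1] = 3.4556/3.8601 = 0.8952

0.8952


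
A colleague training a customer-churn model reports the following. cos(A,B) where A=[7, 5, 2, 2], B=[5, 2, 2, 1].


A·B = 7·5 + 5·2 + 2·2 + 2·1 = 51
‖A‖ = √82 = 9.0554, ‖B‖ = √34 = 5.831
cos = 51/(√82·√34) = 51/√2788 = 0.9659

0.9659


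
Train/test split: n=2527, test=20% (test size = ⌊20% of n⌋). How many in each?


Test = ⌊2527·20/100⌋ = 505
Train = 2527 - 505 = 2022

Train: 2022, Test: 505


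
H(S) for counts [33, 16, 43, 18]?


Probabilities: [33/110, 16/110, 43/110, 18/110] ≈ [0.3, 0.1455, 0.3909, 0.1636]
H = -((33/110)·log₂(33/110) + (16/110)·log₂(16/110) + (43/110)·log₂(43/110) + (18/110)·log₂(18/110))
  = 1.8827 bits

1.8827 bits


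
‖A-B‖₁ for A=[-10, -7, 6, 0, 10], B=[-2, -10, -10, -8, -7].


d = |-10+ 2| + |-7+ 10| + |6+ 10| + |0+ 8| + |10+ 7|
  = 8 + 3 + 16 + 8 + 17
  = 52

52


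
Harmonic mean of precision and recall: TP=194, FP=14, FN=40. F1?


Precision = 194/208 = 0.9327
Recall = 194/234 = 0.8291
F1 = 2·P·R/(P+R) = 2·TP/(2·TP+FP+FN) = 388/(388+14+40) = 388/442 = 0.8778

0.8778


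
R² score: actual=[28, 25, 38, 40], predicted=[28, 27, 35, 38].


ȳ = 32.75
SS_res = Σ(y-ŷ)² = 17
SS_tot = Σ(y-ȳ)² = 162.75
R² = 1 - SS_res/SS_tot = 1 - 0.1045 = 0.8955

0.8955


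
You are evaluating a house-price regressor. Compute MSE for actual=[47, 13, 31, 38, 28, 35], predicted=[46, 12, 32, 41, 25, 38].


Squared errors: (47-46)²=1, (13-12)²=1, (31-32)²=1, (38-41)²=9, (28-25)²=9, (35-38)²=9
Sum = 30
MSE = 30/6 = 5

5


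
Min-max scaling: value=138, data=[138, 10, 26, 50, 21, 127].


min=10, max=138
(138-10)/(138-10) = 128/128 = 1.0

1.0


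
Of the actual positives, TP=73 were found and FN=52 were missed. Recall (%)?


Recall = TP/(TP+FN)
= 73/(73+52)
= 73/125 = 58.4%

58.4%


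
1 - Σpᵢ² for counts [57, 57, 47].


Probabilities: [57/161, 57/161, 47/161] ≈ [0.354, 0.354, 0.2919]
Σpᵢ² = (3249 + 3249 + 2209)/161² = 8707/25921
Gini = 1 - Σpᵢ² = 1 - 8707/25921 = 0.6641

0.6641


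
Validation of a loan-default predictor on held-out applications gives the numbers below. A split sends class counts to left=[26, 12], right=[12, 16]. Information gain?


Parent = [38, 28], H_parent = 0.9834
H_left = 0.8997 (n=38), H_right = 0.9852 (n=28)
H_children = (38/66)·0.8997 + (28/66)·0.9852 = 0.936
IG = 0.9834 - 0.936 = 0.0474

0.0474
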